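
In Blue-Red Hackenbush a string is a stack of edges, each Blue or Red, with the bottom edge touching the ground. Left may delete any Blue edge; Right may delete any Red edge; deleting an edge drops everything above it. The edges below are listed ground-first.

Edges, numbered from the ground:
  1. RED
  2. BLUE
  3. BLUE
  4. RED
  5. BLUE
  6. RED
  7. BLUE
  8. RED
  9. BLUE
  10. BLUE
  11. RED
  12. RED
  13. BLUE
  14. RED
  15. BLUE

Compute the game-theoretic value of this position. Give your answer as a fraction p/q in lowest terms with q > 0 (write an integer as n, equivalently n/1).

R: Left {  }, Right { 0 } so simplest -1
RB: Left { -1 }, Right { 0 } so simplest -1/2
RBB: Left { -1,-1/2 }, Right { 0 } so simplest -1/4
RBBR: Left { -1,-1/2 }, Right { -1/4,0 } so simplest -3/8
RBBRB: Left { -1,-1/2,-3/8 }, Right { -1/4,0 } so simplest -5/16
RBBRBR: Left { -1,-1/2,-3/8 }, Right { -5/16,-1/4,0 } so simplest -11/32
RBBRBRB: Left { -1,-1/2,-3/8,-11/32 }, Right { -5/16,-1/4,0 } so simplest -21/64
RBBRBRBR: Left { -1,-1/2,-3/8,-11/32 }, Right { -21/64,-5/16,-1/4,0 } so simplest -43/128
RBBRBRBRB: Left { -1,-1/2,-3/8,-11/32,-43/128 }, Right { -21/64,-5/16,-1/4,0 } so simplest -85/256
RBBRBRBRBB: Left { -1,-1/2,-3/8,-11/32,-43/128,-85/256 }, Right { -21/64,-5/16,-1/4,0 } so simplest -169/512
RBBRBRBRBBR: Left { -1,-1/2,-3/8,-11/32,-43/128,-85/256 }, Right { -169/512,-21/64,-5/16,-1/4,0 } so simplest -339/1024
RBBRBRBRBBRR: Left { -1,-1/2,-3/8,-11/32,-43/128,-85/256 }, Right { -339/1024,-169/512,-21/64,-5/16,-1/4,0 } so simplest -679/2048
RBBRBRBRBBRRB: Left { -1,-1/2,-3/8,-11/32,-43/128,-85/256,-679/2048 }, Right { -339/1024,-169/512,-21/64,-5/16,-1/4,0 } so simplest -1357/4096
RBBRBRBRBBRRBR: Left { -1,-1/2,-3/8,-11/32,-43/128,-85/256,-679/2048 }, Right { -1357/4096,-339/1024,-169/512,-21/64,-5/16,-1/4,0 } so simplest -2715/8192
RBBRBRBRBBRRBRB: Left { -1,-1/2,-3/8,-11/32,-43/128,-85/256,-679/2048,-2715/8192 }, Right { -1357/4096,-339/1024,-169/512,-21/64,-5/16,-1/4,0 } so simplest -5429/16384

-5429/16384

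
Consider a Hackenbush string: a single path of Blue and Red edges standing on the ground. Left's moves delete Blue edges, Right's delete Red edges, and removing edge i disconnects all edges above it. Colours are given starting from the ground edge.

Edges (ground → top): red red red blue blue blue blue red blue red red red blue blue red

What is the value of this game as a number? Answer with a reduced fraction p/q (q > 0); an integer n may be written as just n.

Recurse on prefixes of the 15-edge string red red red blue blue blue blue red blue red red red blue blue red:
1 of 15 · r · max L −∞ · min R 0 = -1
2 of 15 · rr · max L −∞ · min R -1 = -2
3 of 15 · rrr · max L −∞ · min R -2 = -3
4 of 15 · rrrb · max L -3 · min R -2 = -5/2
5 of 15 · rrrbb · max L -5/2 · min R -2 = -9/4
6 of 15 · rrrbbb · max L -9/4 · min R -2 = -17/8
7 of 15 · rrrbbbb · max L -17/8 · min R -2 = -33/16
8 of 15 · rrrbbbbr · max L -17/8 · min R -33/16 = -67/32
9 of 15 · rrrbbbbrb · max L -67/32 · min R -33/16 = -133/64
10 of 15 · rrrbbbbrbr · max L -67/32 · min R -133/64 = -267/128
11 of 15 · rrrbbbbrbrr · max L -67/32 · min R -267/128 = -535/256
12 of 15 · rrrbbbbrbrrr · max L -67/32 · min R -535/256 = -1071/512
13 of 15 · rrrbbbbrbrrrb · max L -1071/512 · min R -535/256 = -2141/1024
14 of 15 · rrrbbbbrbrrrbb · max L -2141/1024 · min R -535/256 = -4281/2048
15 of 15 · rrrbbbbrbrrrbbr · max L -2141/1024 · min R -4281/2048 = -8563/4096

-8563/4096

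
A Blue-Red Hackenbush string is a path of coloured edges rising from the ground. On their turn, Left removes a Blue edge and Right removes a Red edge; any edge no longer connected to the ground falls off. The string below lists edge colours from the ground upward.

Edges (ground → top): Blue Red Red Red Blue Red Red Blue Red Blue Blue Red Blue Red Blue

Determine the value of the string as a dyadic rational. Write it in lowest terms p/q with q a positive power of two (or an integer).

2411/16384

val(B) = { 0 | (no moves) } = 1
val(BR) = { 0 | 1 } = 1/2
val(BRR) = { 0 | 1/2 1 } = 1/4
val(BRRR) = { 0 | 1/4 1/2 1 } = 1/8
val(BRRRB) = { 0 1/8 | 1/4 1/2 1 } = 3/16
val(BRRRBR) = { 0 1/8 | 3/16 1/4 1/2 1 } = 5/32
val(BRRRBRR) = { 0 1/8 | 5/32 3/16 1/4 1/2 1 } = 9/64
val(BRRRBRRB) = { 0 1/8 9/64 | 5/32 3/16 1/4 1/2 1 } = 19/128
val(BRRRBRRBR) = { 0 1/8 9/64 | 19/128 5/32 3/16 1/4 1/2 1 } = 37/256
val(BRRRBRRBRB) = { 0 1/8 9/64 37/256 | 19/128 5/32 3/16 1/4 1/2 1 } = 75/512
val(BRRRBRRBRBB) = { 0 1/8 9/64 37/256 75/512 | 19/128 5/32 3/16 1/4 1/2 1 } = 151/1024
val(BRRRBRRBRBBR) = { 0 1/8 9/64 37/256 75/512 | 151/1024 19/128 5/32 3/16 1/4 1/2 1 } = 301/2048
val(BRRRBRRBRBBRB) = { 0 1/8 9/64 37/256 75/512 301/2048 | 151/1024 19/128 5/32 3/16 1/4 1/2 1 } = 603/4096
val(BRRRBRRBRBBRBR) = { 0 1/8 9/64 37/256 75/512 301/2048 | 603/4096 151/1024 19/128 5/32 3/16 1/4 1/2 1 } = 1205/8192
val(BRRRBRRBRBBRBRB) = { 0 1/8 9/64 37/256 75/512 301/2048 1205/8192 | 603/4096 151/1024 19/128 5/32 3/16 1/4 1/2 1 } = 2411/16384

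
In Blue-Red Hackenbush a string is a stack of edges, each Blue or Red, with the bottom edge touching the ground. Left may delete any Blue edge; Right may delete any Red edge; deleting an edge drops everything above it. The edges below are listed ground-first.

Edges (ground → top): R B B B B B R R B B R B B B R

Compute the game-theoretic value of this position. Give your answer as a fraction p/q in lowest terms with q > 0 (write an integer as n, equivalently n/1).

-803/16384

R: Left { (no moves) }, Right { 0 } so simplest -1
RB: Left { -1 }, Right { 0 } so simplest -1/2
RBB: Left { -1; -1/2 }, Right { 0 } so simplest -1/4
RBBB: Left { -1; -1/2; -1/4 }, Right { 0 } so simplest -1/8
RBBBB: Left { -1; -1/2; -1/4; -1/8 }, Right { 0 } so simplest -1/16
RBBBBB: Left { -1; -1/2; -1/4; -1/8; -1/16 }, Right { 0 } so simplest -1/32
RBBBBBR: Left { -1; -1/2; -1/4; -1/8; -1/16 }, Right { -1/32; 0 } so simplest -3/64
RBBBBBRR: Left { -1; -1/2; -1/4; -1/8; -1/16 }, Right { -3/64; -1/32; 0 } so simplest -7/128
RBBBBBRRB: Left { -1; -1/2; -1/4; -1/8; -1/16; -7/128 }, Right { -3/64; -1/32; 0 } so simplest -13/256
RBBBBBRRBB: Left { -1; -1/2; -1/4; -1/8; -1/16; -7/128; -13/256 }, Right { -3/64; -1/32; 0 } so simplest -25/512
RBBBBBRRBBR: Left { -1; -1/2; -1/4; -1/8; -1/16; -7/128; -13/256 }, Right { -25/512; -3/64; -1/32; 0 } so simplest -51/1024
RBBBBBRRBBRB: Left { -1; -1/2; -1/4; -1/8; -1/16; -7/128; -13/256; -51/1024 }, Right { -25/512; -3/64; -1/32; 0 } so simplest -101/2048
RBBBBBRRBBRBB: Left { -1; -1/2; -1/4; -1/8; -1/16; -7/128; -13/256; -51/1024; -101/2048 }, Right { -25/512; -3/64; -1/32; 0 } so simplest -201/4096
RBBBBBRRBBRBBB: Left { -1; -1/2; -1/4; -1/8; -1/16; -7/128; -13/256; -51/1024; -101/2048; -201/4096 }, Right { -25/512; -3/64; -1/32; 0 } so simplest -401/8192
RBBBBBRRBBRBBBR: Left { -1; -1/2; -1/4; -1/8; -1/16; -7/128; -13/256; -51/1024; -101/2048; -201/4096 }, Right { -401/8192; -25/512; -3/64; -1/32; 0 } so simplest -803/16384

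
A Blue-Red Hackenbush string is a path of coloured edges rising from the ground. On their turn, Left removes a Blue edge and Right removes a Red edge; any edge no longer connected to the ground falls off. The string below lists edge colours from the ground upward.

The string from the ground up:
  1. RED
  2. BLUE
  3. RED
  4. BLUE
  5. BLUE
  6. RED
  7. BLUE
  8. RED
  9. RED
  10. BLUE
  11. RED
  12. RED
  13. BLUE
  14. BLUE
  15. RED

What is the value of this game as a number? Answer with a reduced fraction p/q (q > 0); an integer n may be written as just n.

-9651/16384

edge 1 of 15 (RED): { — | 0 } → -1
edge 2 of 15 (BLUE): { -1 | 0 } → -1/2
edge 3 of 15 (RED): { -1 | -1/2, 0 } → -3/4
edge 4 of 15 (BLUE): { -1, -3/4 | -1/2, 0 } → -5/8
edge 5 of 15 (BLUE): { -1, -3/4, -5/8 | -1/2, 0 } → -9/16
edge 6 of 15 (RED): { -1, -3/4, -5/8 | -9/16, -1/2, 0 } → -19/32
edge 7 of 15 (BLUE): { -1, -3/4, -5/8, -19/32 | -9/16, -1/2, 0 } → -37/64
edge 8 of 15 (RED): { -1, -3/4, -5/8, -19/32 | -37/64, -9/16, -1/2, 0 } → -75/128
edge 9 of 15 (RED): { -1, -3/4, -5/8, -19/32 | -75/128, -37/64, -9/16, -1/2, 0 } → -151/256
edge 10 of 15 (BLUE): { -1, -3/4, -5/8, -19/32, -151/256 | -75/128, -37/64, -9/16, -1/2, 0 } → -301/512
edge 11 of 15 (RED): { -1, -3/4, -5/8, -19/32, -151/256 | -301/512, -75/128, -37/64, -9/16, -1/2, 0 } → -603/1024
edge 12 of 15 (RED): { -1, -3/4, -5/8, -19/32, -151/256 | -603/1024, -301/512, -75/128, -37/64, -9/16, -1/2, 0 } → -1207/2048
edge 13 of 15 (BLUE): { -1, -3/4, -5/8, -19/32, -151/256, -1207/2048 | -603/1024, -301/512, -75/128, -37/64, -9/16, -1/2, 0 } → -2413/4096
edge 14 of 15 (BLUE): { -1, -3/4, -5/8, -19/32, -151/256, -1207/2048, -2413/4096 | -603/1024, -301/512, -75/128, -37/64, -9/16, -1/2, 0 } → -4825/8192
edge 15 of 15 (RED): { -1, -3/4, -5/8, -19/32, -151/256, -1207/2048, -2413/4096 | -4825/8192, -603/1024, -301/512, -75/128, -37/64, -9/16, -1/2, 0 } → -9651/16384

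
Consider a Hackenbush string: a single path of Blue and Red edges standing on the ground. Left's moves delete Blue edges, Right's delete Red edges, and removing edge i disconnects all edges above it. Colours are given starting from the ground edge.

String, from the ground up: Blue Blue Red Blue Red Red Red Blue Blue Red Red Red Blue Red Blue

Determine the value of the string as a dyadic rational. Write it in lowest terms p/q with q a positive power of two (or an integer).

12683/8192

1 of 15 · B · max L 0 · min R +∞ => 1
2 of 15 · BB · max L 1 · min R +∞ => 2
3 of 15 · BBR · max L 1 · min R 2 => 3/2
4 of 15 · BBRB · max L 3/2 · min R 2 => 7/4
5 of 15 · BBRBR · max L 3/2 · min R 7/4 => 13/8
6 of 15 · BBRBRR · max L 3/2 · min R 13/8 => 25/16
7 of 15 · BBRBRRR · max L 3/2 · min R 25/16 => 49/32
8 of 15 · BBRBRRRB · max L 49/32 · min R 25/16 => 99/64
9 of 15 · BBRBRRRBB · max L 99/64 · min R 25/16 => 199/128
10 of 15 · BBRBRRRBBR · max L 99/64 · min R 199/128 => 397/256
11 of 15 · BBRBRRRBBRR · max L 99/64 · min R 397/256 => 793/512
12 of 15 · BBRBRRRBBRRR · max L 99/64 · min R 793/512 => 1585/1024
13 of 15 · BBRBRRRBBRRRB · max L 1585/1024 · min R 793/512 => 3171/2048
14 of 15 · BBRBRRRBBRRRBR · max L 1585/1024 · min R 3171/2048 => 6341/4096
15 of 15 · BBRBRRRBBRRRBRB · max L 6341/4096 · min R 3171/2048 => 12683/8192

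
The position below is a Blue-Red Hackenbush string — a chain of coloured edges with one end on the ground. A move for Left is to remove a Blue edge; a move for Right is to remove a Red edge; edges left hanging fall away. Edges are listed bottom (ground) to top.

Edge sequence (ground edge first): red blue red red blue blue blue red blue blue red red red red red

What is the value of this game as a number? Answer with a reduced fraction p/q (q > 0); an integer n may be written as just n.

-12607/16384

Prefix values for red blue red red blue blue blue red blue blue red red red red red via {L|R} + simplicity:
step 1: add red to get r; options L={ — } R={ 0 } => -1
step 2: add blue to get rb; options L={ -1 } R={ 0 } => -1/2
step 3: add red to get rbr; options L={ -1 } R={ -1/2, 0 } => -3/4
step 4: add red to get rbrr; options L={ -1 } R={ -3/4, -1/2, 0 } => -7/8
step 5: add blue to get rbrrb; options L={ -1, -7/8 } R={ -3/4, -1/2, 0 } => -13/16
step 6: add blue to get rbrrbb; options L={ -1, -7/8, -13/16 } R={ -3/4, -1/2, 0 } => -25/32
step 7: add blue to get rbrrbbb; options L={ -1, -7/8, -13/16, -25/32 } R={ -3/4, -1/2, 0 } => -49/64
step 8: add red to get rbrrbbbr; options L={ -1, -7/8, -13/16, -25/32 } R={ -49/64, -3/4, -1/2, 0 } => -99/128
step 9: add blue to get rbrrbbbrb; options L={ -1, -7/8, -13/16, -25/32, -99/128 } R={ -49/64, -3/4, -1/2, 0 } => -197/256
step 10: add blue to get rbrrbbbrbb; options L={ -1, -7/8, -13/16, -25/32, -99/128, -197/256 } R={ -49/64, -3/4, -1/2, 0 } => -393/512
step 11: add red to get rbrrbbbrbbr; options L={ -1, -7/8, -13/16, -25/32, -99/128, -197/256 } R={ -393/512, -49/64, -3/4, -1/2, 0 } => -787/1024
step 12: add red to get rbrrbbbrbbrr; options L={ -1, -7/8, -13/16, -25/32, -99/128, -197/256 } R={ -787/1024, -393/512, -49/64, -3/4, -1/2, 0 } => -1575/2048
step 13: add red to get rbrrbbbrbbrrr; options L={ -1, -7/8, -13/16, -25/32, -99/128, -197/256 } R={ -1575/2048, -787/1024, -393/512, -49/64, -3/4, -1/2, 0 } => -3151/4096
step 14: add red to get rbrrbbbrbbrrrr; options L={ -1, -7/8, -13/16, -25/32, -99/128, -197/256 } R={ -3151/4096, -1575/2048, -787/1024, -393/512, -49/64, -3/4, -1/2, 0 } => -6303/8192
step 15: add red to get rbrrbbbrbbrrrrr; options L={ -1, -7/8, -13/16, -25/32, -99/128, -197/256 } R={ -6303/8192, -3151/4096, -1575/2048, -787/1024, -393/512, -49/64, -3/4, -1/2, 0 } => -12607/16384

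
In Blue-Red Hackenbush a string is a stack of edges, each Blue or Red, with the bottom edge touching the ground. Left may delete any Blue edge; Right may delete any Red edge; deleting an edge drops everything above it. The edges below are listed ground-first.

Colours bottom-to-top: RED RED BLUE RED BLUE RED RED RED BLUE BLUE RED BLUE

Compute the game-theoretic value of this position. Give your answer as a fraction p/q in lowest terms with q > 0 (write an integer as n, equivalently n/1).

value(R) = { none | 0 } => -1
value(RR) = { none | -1,0 } => -2
value(RRB) = { -2 | -1,0 } => -3/2
value(RRBR) = { -2 | -3/2,-1,0 } => -7/4
value(RRBRB) = { -2,-7/4 | -3/2,-1,0 } => -13/8
value(RRBRBR) = { -2,-7/4 | -13/8,-3/2,-1,0 } => -27/16
value(RRBRBRR) = { -2,-7/4 | -27/16,-13/8,-3/2,-1,0 } => -55/32
value(RRBRBRRR) = { -2,-7/4 | -55/32,-27/16,-13/8,-3/2,-1,0 } => -111/64
value(RRBRBRRRB) = { -2,-7/4,-111/64 | -55/32,-27/16,-13/8,-3/2,-1,0 } => -221/128
value(RRBRBRRRBB) = { -2,-7/4,-111/64,-221/128 | -55/32,-27/16,-13/8,-3/2,-1,0 } => -441/256
value(RRBRBRRRBBR) = { -2,-7/4,-111/64,-221/128 | -441/256,-55/32,-27/16,-13/8,-3/2,-1,0 } => -883/512
value(RRBRBRRRBBRB) = { -2,-7/4,-111/64,-221/128,-883/512 | -441/256,-55/32,-27/16,-13/8,-3/2,-1,0 } => -1765/1024

-1765/1024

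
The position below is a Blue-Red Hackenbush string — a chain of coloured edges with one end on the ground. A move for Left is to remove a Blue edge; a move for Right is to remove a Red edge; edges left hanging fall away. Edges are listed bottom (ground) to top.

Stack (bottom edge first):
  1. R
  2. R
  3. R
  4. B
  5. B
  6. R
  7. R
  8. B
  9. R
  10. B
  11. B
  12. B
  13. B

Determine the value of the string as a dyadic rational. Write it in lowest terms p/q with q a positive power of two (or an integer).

Prefix values for R R R B B R R B R B B B B via {L|R} + simplicity:
v_1 [R]  L=[]  R=[0]  ⇒ -1
v_2 [RR]  L=[]  R=[-1 0]  ⇒ -2
v_3 [RRR]  L=[]  R=[-2 -1 0]  ⇒ -3
v_4 [RRRB]  L=[-3]  R=[-2 -1 0]  ⇒ -5/2
v_5 [RRRBB]  L=[-3 -5/2]  R=[-2 -1 0]  ⇒ -9/4
v_6 [RRRBBR]  L=[-3 -5/2]  R=[-9/4 -2 -1 0]  ⇒ -19/8
v_7 [RRRBBRR]  L=[-3 -5/2]  R=[-19/8 -9/4 -2 -1 0]  ⇒ -39/16
v_8 [RRRBBRRB]  L=[-3 -5/2 -39/16]  R=[-19/8 -9/4 -2 -1 0]  ⇒ -77/32
v_9 [RRRBBRRBR]  L=[-3 -5/2 -39/16]  R=[-77/32 -19/8 -9/4 -2 -1 0]  ⇒ -155/64
v_10 [RRRBBRRBRB]  L=[-3 -5/2 -39/16 -155/64]  R=[-77/32 -19/8 -9/4 -2 -1 0]  ⇒ -309/128
v_11 [RRRBBRRBRBB]  L=[-3 -5/2 -39/16 -155/64 -309/128]  R=[-77/32 -19/8 -9/4 -2 -1 0]  ⇒ -617/256
v_12 [RRRBBRRBRBBB]  L=[-3 -5/2 -39/16 -155/64 -309/128 -617/256]  R=[-77/32 -19/8 -9/4 -2 -1 0]  ⇒ -1233/512
v_13 [RRRBBRRBRBBBB]  L=[-3 -5/2 -39/16 -155/64 -309/128 -617/256 -1233/512]  R=[-77/32 -19/8 -9/4 -2 -1 0]  ⇒ -2465/1024

-2465/1024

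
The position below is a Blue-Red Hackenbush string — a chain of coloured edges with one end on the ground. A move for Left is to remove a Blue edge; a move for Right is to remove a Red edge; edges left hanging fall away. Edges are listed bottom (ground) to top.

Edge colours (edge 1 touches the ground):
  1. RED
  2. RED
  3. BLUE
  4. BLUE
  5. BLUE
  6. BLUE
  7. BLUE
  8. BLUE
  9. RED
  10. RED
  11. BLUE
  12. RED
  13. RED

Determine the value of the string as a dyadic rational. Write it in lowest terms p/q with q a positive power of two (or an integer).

-2103/2048

R: Left { · }, Right { 0 } -> simplest -1
RR: Left { · }, Right { -1,0 } -> simplest -2
RRB: Left { -2 }, Right { -1,0 } -> simplest -3/2
RRBB: Left { -2,-3/2 }, Right { -1,0 } -> simplest -5/4
RRBBB: Left { -2,-3/2,-5/4 }, Right { -1,0 } -> simplest -9/8
RRBBBB: Left { -2,-3/2,-5/4,-9/8 }, Right { -1,0 } -> simplest -17/16
RRBBBBB: Left { -2,-3/2,-5/4,-9/8,-17/16 }, Right { -1,0 } -> simplest -33/32
RRBBBBBB: Left { -2,-3/2,-5/4,-9/8,-17/16,-33/32 }, Right { -1,0 } -> simplest -65/64
RRBBBBBBR: Left { -2,-3/2,-5/4,-9/8,-17/16,-33/32 }, Right { -65/64,-1,0 } -> simplest -131/128
RRBBBBBBRR: Left { -2,-3/2,-5/4,-9/8,-17/16,-33/32 }, Right { -131/128,-65/64,-1,0 } -> simplest -263/256
RRBBBBBBRRB: Left { -2,-3/2,-5/4,-9/8,-17/16,-33/32,-263/256 }, Right { -131/128,-65/64,-1,0 } -> simplest -525/512
RRBBBBBBRRBR: Left { -2,-3/2,-5/4,-9/8,-17/16,-33/32,-263/256 }, Right { -525/512,-131/128,-65/64,-1,0 } -> simplest -1051/1024
RRBBBBBBRRBRR: Left { -2,-3/2,-5/4,-9/8,-17/16,-33/32,-263/256 }, Right { -1051/1024,-525/512,-131/128,-65/64,-1,0 } -> simplest -2103/2048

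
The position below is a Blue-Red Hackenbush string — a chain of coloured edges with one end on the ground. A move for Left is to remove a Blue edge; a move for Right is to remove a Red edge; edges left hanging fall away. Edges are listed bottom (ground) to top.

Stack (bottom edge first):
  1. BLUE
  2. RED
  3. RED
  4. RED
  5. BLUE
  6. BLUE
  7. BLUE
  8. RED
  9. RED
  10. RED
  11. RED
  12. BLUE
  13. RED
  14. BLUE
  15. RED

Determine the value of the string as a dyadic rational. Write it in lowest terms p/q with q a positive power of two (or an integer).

3605/16384

1 of 15 · B · max L 0 · min R +∞ — 1
2 of 15 · BR · max L 0 · min R 1 — 1/2
3 of 15 · BRR · max L 0 · min R 1/2 — 1/4
4 of 15 · BRRR · max L 0 · min R 1/4 — 1/8
5 of 15 · BRRRB · max L 1/8 · min R 1/4 — 3/16
6 of 15 · BRRRBB · max L 3/16 · min R 1/4 — 7/32
7 of 15 · BRRRBBB · max L 7/32 · min R 1/4 — 15/64
8 of 15 · BRRRBBBR · max L 7/32 · min R 15/64 — 29/128
9 of 15 · BRRRBBBRR · max L 7/32 · min R 29/128 — 57/256
10 of 15 · BRRRBBBRRR · max L 7/32 · min R 57/256 — 113/512
11 of 15 · BRRRBBBRRRR · max L 7/32 · min R 113/512 — 225/1024
12 of 15 · BRRRBBBRRRRB · max L 225/1024 · min R 113/512 — 451/2048
13 of 15 · BRRRBBBRRRRBR · max L 225/1024 · min R 451/2048 — 901/4096
14 of 15 · BRRRBBBRRRRBRB · max L 901/4096 · min R 451/2048 — 1803/8192
15 of 15 · BRRRBBBRRRRBRBR · max L 901/4096 · min R 1803/8192 — 3605/16384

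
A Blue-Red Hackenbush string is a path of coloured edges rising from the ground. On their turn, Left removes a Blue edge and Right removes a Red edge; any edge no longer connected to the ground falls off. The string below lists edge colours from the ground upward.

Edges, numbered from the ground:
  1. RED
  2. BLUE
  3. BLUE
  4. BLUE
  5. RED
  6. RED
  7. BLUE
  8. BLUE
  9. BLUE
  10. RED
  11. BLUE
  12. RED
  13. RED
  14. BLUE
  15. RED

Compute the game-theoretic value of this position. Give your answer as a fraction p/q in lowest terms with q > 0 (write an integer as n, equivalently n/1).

edge 1 of 15 (RED): { ∅ | 0 } = -1
edge 2 of 15 (BLUE): { -1 | 0 } = -1/2
edge 3 of 15 (BLUE): { -1,-1/2 | 0 } = -1/4
edge 4 of 15 (BLUE): { -1,-1/2,-1/4 | 0 } = -1/8
edge 5 of 15 (RED): { -1,-1/2,-1/4 | -1/8,0 } = -3/16
edge 6 of 15 (RED): { -1,-1/2,-1/4 | -3/16,-1/8,0 } = -7/32
edge 7 of 15 (BLUE): { -1,-1/2,-1/4,-7/32 | -3/16,-1/8,0 } = -13/64
edge 8 of 15 (BLUE): { -1,-1/2,-1/4,-7/32,-13/64 | -3/16,-1/8,0 } = -25/128
edge 9 of 15 (BLUE): { -1,-1/2,-1/4,-7/32,-13/64,-25/128 | -3/16,-1/8,0 } = -49/256
edge 10 of 15 (RED): { -1,-1/2,-1/4,-7/32,-13/64,-25/128 | -49/256,-3/16,-1/8,0 } = -99/512
edge 11 of 15 (BLUE): { -1,-1/2,-1/4,-7/32,-13/64,-25/128,-99/512 | -49/256,-3/16,-1/8,0 } = -197/1024
edge 12 of 15 (RED): { -1,-1/2,-1/4,-7/32,-13/64,-25/128,-99/512 | -197/1024,-49/256,-3/16,-1/8,0 } = -395/2048
edge 13 of 15 (RED): { -1,-1/2,-1/4,-7/32,-13/64,-25/128,-99/512 | -395/2048,-197/1024,-49/256,-3/16,-1/8,0 } = -791/4096
edge 14 of 15 (BLUE): { -1,-1/2,-1/4,-7/32,-13/64,-25/128,-99/512,-791/4096 | -395/2048,-197/1024,-49/256,-3/16,-1/8,0 } = -1581/8192
edge 15 of 15 (RED): { -1,-1/2,-1/4,-7/32,-13/64,-25/128,-99/512,-791/4096 | -1581/8192,-395/2048,-197/1024,-49/256,-3/16,-1/8,0 } = -3163/16384

-3163/16384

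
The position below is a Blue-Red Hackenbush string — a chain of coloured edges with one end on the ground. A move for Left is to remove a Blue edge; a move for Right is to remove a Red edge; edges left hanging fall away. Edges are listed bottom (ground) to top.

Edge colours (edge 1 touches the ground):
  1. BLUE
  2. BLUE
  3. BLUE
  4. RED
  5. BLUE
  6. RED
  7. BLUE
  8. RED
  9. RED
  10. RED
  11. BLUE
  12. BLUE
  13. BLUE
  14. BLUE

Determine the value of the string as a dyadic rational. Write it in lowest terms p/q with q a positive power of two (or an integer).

Recurse on prefixes of the 14-edge string BLUE BLUE BLUE RED BLUE RED BLUE RED RED RED BLUE BLUE BLUE BLUE:
1 of 14 · B · max L 0 · min R +∞ -> 1
2 of 14 · BB · max L 1 · min R +∞ -> 2
3 of 14 · BBB · max L 2 · min R +∞ -> 3
4 of 14 · BBBR · max L 2 · min R 3 -> 5/2
5 of 14 · BBBRB · max L 5/2 · min R 3 -> 11/4
6 of 14 · BBBRBR · max L 5/2 · min R 11/4 -> 21/8
7 of 14 · BBBRBRB · max L 21/8 · min R 11/4 -> 43/16
8 of 14 · BBBRBRBR · max L 21/8 · min R 43/16 -> 85/32
9 of 14 · BBBRBRBRR · max L 21/8 · min R 85/32 -> 169/64
10 of 14 · BBBRBRBRRR · max L 21/8 · min R 169/64 -> 337/128
11 of 14 · BBBRBRBRRRB · max L 337/128 · min R 169/64 -> 675/256
12 of 14 · BBBRBRBRRRBB · max L 675/256 · min R 169/64 -> 1351/512
13 of 14 · BBBRBRBRRRBBB · max L 1351/512 · min R 169/64 -> 2703/1024
14 of 14 · BBBRBRBRRRBBBB · max L 2703/1024 · min R 169/64 -> 5407/2048

5407/2048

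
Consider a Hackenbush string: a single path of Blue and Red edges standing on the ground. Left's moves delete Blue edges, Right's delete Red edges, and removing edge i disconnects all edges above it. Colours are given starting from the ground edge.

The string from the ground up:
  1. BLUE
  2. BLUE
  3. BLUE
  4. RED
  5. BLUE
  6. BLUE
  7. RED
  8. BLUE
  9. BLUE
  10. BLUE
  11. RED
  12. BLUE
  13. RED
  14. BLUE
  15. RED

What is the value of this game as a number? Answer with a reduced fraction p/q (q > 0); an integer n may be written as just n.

11733/4096

Recurse on prefixes of the 15-edge string BLUE BLUE BLUE RED BLUE BLUE RED BLUE BLUE BLUE RED BLUE RED BLUE RED:
1 of 15 · B · max L 0 · min R +∞ — 1
2 of 15 · BB · max L 1 · min R +∞ — 2
3 of 15 · BBB · max L 2 · min R +∞ — 3
4 of 15 · BBBR · max L 2 · min R 3 — 5/2
5 of 15 · BBBRB · max L 5/2 · min R 3 — 11/4
6 of 15 · BBBRBB · max L 11/4 · min R 3 — 23/8
7 of 15 · BBBRBBR · max L 11/4 · min R 23/8 — 45/16
8 of 15 · BBBRBBRB · max L 45/16 · min R 23/8 — 91/32
9 of 15 · BBBRBBRBB · max L 91/32 · min R 23/8 — 183/64
10 of 15 · BBBRBBRBBB · max L 183/64 · min R 23/8 — 367/128
11 of 15 · BBBRBBRBBBR · max L 183/64 · min R 367/128 — 733/256
12 of 15 · BBBRBBRBBBRB · max L 733/256 · min R 367/128 — 1467/512
13 of 15 · BBBRBBRBBBRBR · max L 733/256 · min R 1467/512 — 2933/1024
14 of 15 · BBBRBBRBBBRBRB · max L 2933/1024 · min R 1467/512 — 5867/2048
15 of 15 · BBBRBBRBBBRBRBR · max L 2933/1024 · min R 5867/2048 — 11733/4096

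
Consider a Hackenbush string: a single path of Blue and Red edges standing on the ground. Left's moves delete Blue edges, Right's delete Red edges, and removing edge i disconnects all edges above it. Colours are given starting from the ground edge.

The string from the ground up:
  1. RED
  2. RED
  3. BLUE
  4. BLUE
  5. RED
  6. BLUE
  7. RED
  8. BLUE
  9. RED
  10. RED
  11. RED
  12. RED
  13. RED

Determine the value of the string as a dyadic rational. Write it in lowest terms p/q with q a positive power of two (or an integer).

-2751/2048

step 1: add RED to get R; options L={ — } R={ 0 } — -1
step 2: add RED to get RR; options L={ — } R={ -1, 0 } — -2
step 3: add BLUE to get RRB; options L={ -2 } R={ -1, 0 } — -3/2
step 4: add BLUE to get RRBB; options L={ -2, -3/2 } R={ -1, 0 } — -5/4
step 5: add RED to get RRBBR; options L={ -2, -3/2 } R={ -5/4, -1, 0 } — -11/8
step 6: add BLUE to get RRBBRB; options L={ -2, -3/2, -11/8 } R={ -5/4, -1, 0 } — -21/16
step 7: add RED to get RRBBRBR; options L={ -2, -3/2, -11/8 } R={ -21/16, -5/4, -1, 0 } — -43/32
step 8: add BLUE to get RRBBRBRB; options L={ -2, -3/2, -11/8, -43/32 } R={ -21/16, -5/4, -1, 0 } — -85/64
step 9: add RED to get RRBBRBRBR; options L={ -2, -3/2, -11/8, -43/32 } R={ -85/64, -21/16, -5/4, -1, 0 } — -171/128
step 10: add RED to get RRBBRBRBRR; options L={ -2, -3/2, -11/8, -43/32 } R={ -171/128, -85/64, -21/16, -5/4, -1, 0 } — -343/256
step 11: add RED to get RRBBRBRBRRR; options L={ -2, -3/2, -11/8, -43/32 } R={ -343/256, -171/128, -85/64, -21/16, -5/4, -1, 0 } — -687/512
step 12: add RED to get RRBBRBRBRRRR; options L={ -2, -3/2, -11/8, -43/32 } R={ -687/512, -343/256, -171/128, -85/64, -21/16, -5/4, -1, 0 } — -1375/1024
step 13: add RED to get RRBBRBRBRRRRR; options L={ -2, -3/2, -11/8, -43/32 } R={ -1375/1024, -687/512, -343/256, -171/128, -85/64, -21/16, -5/4, -1, 0 } — -2751/2048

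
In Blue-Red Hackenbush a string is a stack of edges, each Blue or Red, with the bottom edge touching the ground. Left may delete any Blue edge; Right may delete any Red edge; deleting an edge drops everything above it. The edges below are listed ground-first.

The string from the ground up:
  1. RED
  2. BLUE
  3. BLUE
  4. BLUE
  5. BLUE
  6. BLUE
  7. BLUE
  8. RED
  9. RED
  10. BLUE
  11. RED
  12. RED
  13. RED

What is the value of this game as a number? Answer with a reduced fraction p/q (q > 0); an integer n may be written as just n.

-111/4096

edge 1 of 13 (RED): { ∅ | 0 } gives -1
edge 2 of 13 (BLUE): { -1 | 0 } gives -1/2
edge 3 of 13 (BLUE): { -1,-1/2 | 0 } gives -1/4
edge 4 of 13 (BLUE): { -1,-1/2,-1/4 | 0 } gives -1/8
edge 5 of 13 (BLUE): { -1,-1/2,-1/4,-1/8 | 0 } gives -1/16
edge 6 of 13 (BLUE): { -1,-1/2,-1/4,-1/8,-1/16 | 0 } gives -1/32
edge 7 of 13 (BLUE): { -1,-1/2,-1/4,-1/8,-1/16,-1/32 | 0 } gives -1/64
edge 8 of 13 (RED): { -1,-1/2,-1/4,-1/8,-1/16,-1/32 | -1/64,0 } gives -3/128
edge 9 of 13 (RED): { -1,-1/2,-1/4,-1/8,-1/16,-1/32 | -3/128,-1/64,0 } gives -7/256
edge 10 of 13 (BLUE): { -1,-1/2,-1/4,-1/8,-1/16,-1/32,-7/256 | -3/128,-1/64,0 } gives -13/512
edge 11 of 13 (RED): { -1,-1/2,-1/4,-1/8,-1/16,-1/32,-7/256 | -13/512,-3/128,-1/64,0 } gives -27/1024
edge 12 of 13 (RED): { -1,-1/2,-1/4,-1/8,-1/16,-1/32,-7/256 | -27/1024,-13/512,-3/128,-1/64,0 } gives -55/2048
edge 13 of 13 (RED): { -1,-1/2,-1/4,-1/8,-1/16,-1/32,-7/256 | -55/2048,-27/1024,-13/512,-3/128,-1/64,0 } gives -111/4096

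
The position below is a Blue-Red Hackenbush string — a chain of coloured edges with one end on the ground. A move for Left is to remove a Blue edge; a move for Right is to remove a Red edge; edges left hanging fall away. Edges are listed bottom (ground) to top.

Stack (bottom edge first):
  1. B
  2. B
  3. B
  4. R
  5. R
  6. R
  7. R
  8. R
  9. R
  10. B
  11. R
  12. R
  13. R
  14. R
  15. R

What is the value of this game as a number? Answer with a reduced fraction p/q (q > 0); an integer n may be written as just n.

8257/4096

Recurse on prefixes of the 15-edge string B B B R R R R R R B R R R R R:
val_1 [B]  L=[0]  R=[]  — 1
val_2 [BB]  L=[0, 1]  R=[]  — 2
val_3 [BBB]  L=[0, 1, 2]  R=[]  — 3
val_4 [BBBR]  L=[0, 1, 2]  R=[3]  — 5/2
val_5 [BBBRR]  L=[0, 1, 2]  R=[5/2, 3]  — 9/4
val_6 [BBBRRR]  L=[0, 1, 2]  R=[9/4, 5/2, 3]  — 17/8
val_7 [BBBRRRR]  L=[0, 1, 2]  R=[17/8, 9/4, 5/2, 3]  — 33/16
val_8 [BBBRRRRR]  L=[0, 1, 2]  R=[33/16, 17/8, 9/4, 5/2, 3]  — 65/32
val_9 [BBBRRRRRR]  L=[0, 1, 2]  R=[65/32, 33/16, 17/8, 9/4, 5/2, 3]  — 129/64
val_10 [BBBRRRRRRB]  L=[0, 1, 2, 129/64]  R=[65/32, 33/16, 17/8, 9/4, 5/2, 3]  — 259/128
val_11 [BBBRRRRRRBR]  L=[0, 1, 2, 129/64]  R=[259/128, 65/32, 33/16, 17/8, 9/4, 5/2, 3]  — 517/256
val_12 [BBBRRRRRRBRR]  L=[0, 1, 2, 129/64]  R=[517/256, 259/128, 65/32, 33/16, 17/8, 9/4, 5/2, 3]  — 1033/512
val_13 [BBBRRRRRRBRRR]  L=[0, 1, 2, 129/64]  R=[1033/512, 517/256, 259/128, 65/32, 33/16, 17/8, 9/4, 5/2, 3]  — 2065/1024
val_14 [BBBRRRRRRBRRRR]  L=[0, 1, 2, 129/64]  R=[2065/1024, 1033/512, 517/256, 259/128, 65/32, 33/16, 17/8, 9/4, 5/2, 3]  — 4129/2048
val_15 [BBBRRRRRRBRRRRR]  L=[0, 1, 2, 129/64]  R=[4129/2048, 2065/1024, 1033/512, 517/256, 259/128, 65/32, 33/16, 17/8, 9/4, 5/2, 3]  — 8257/4096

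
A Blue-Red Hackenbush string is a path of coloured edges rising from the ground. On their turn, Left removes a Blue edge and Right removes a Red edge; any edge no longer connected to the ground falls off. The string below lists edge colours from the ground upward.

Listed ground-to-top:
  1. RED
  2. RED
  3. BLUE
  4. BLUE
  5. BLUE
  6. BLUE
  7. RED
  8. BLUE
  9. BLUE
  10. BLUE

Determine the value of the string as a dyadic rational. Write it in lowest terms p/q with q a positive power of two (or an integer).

R: Left { none }, Right { 0 } => simplest -1
RR: Left { none }, Right { -1, 0 } => simplest -2
RRB: Left { -2 }, Right { -1, 0 } => simplest -3/2
RRBB: Left { -2, -3/2 }, Right { -1, 0 } => simplest -5/4
RRBBB: Left { -2, -3/2, -5/4 }, Right { -1, 0 } => simplest -9/8
RRBBBB: Left { -2, -3/2, -5/4, -9/8 }, Right { -1, 0 } => simplest -17/16
RRBBBBR: Left { -2, -3/2, -5/4, -9/8 }, Right { -17/16, -1, 0 } => simplest -35/32
RRBBBBRB: Left { -2, -3/2, -5/4, -9/8, -35/32 }, Right { -17/16, -1, 0 } => simplest -69/64
RRBBBBRBB: Left { -2, -3/2, -5/4, -9/8, -35/32, -69/64 }, Right { -17/16, -1, 0 } => simplest -137/128
RRBBBBRBBB: Left { -2, -3/2, -5/4, -9/8, -35/32, -69/64, -137/128 }, Right { -17/16, -1, 0 } => simplest -273/256

-273/256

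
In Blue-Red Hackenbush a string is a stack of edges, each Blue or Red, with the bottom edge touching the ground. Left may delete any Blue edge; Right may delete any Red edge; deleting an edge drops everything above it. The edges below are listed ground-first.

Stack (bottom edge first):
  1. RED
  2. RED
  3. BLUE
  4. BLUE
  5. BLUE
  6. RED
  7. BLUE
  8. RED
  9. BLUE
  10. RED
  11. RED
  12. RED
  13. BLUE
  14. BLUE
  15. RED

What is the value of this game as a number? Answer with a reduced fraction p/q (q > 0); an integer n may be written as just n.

R: Left { — }, Right { 0 } -> simplest -1
RR: Left { — }, Right { -1 0 } -> simplest -2
RRB: Left { -2 }, Right { -1 0 } -> simplest -3/2
RRBB: Left { -2 -3/2 }, Right { -1 0 } -> simplest -5/4
RRBBB: Left { -2 -3/2 -5/4 }, Right { -1 0 } -> simplest -9/8
RRBBBR: Left { -2 -3/2 -5/4 }, Right { -9/8 -1 0 } -> simplest -19/16
RRBBBRB: Left { -2 -3/2 -5/4 -19/16 }, Right { -9/8 -1 0 } -> simplest -37/32
RRBBBRBR: Left { -2 -3/2 -5/4 -19/16 }, Right { -37/32 -9/8 -1 0 } -> simplest -75/64
RRBBBRBRB: Left { -2 -3/2 -5/4 -19/16 -75/64 }, Right { -37/32 -9/8 -1 0 } -> simplest -149/128
RRBBBRBRBR: Left { -2 -3/2 -5/4 -19/16 -75/64 }, Right { -149/128 -37/32 -9/8 -1 0 } -> simplest -299/256
RRBBBRBRBRR: Left { -2 -3/2 -5/4 -19/16 -75/64 }, Right { -299/256 -149/128 -37/32 -9/8 -1 0 } -> simplest -599/512
RRBBBRBRBRRR: Left { -2 -3/2 -5/4 -19/16 -75/64 }, Right { -599/512 -299/256 -149/128 -37/32 -9/8 -1 0 } -> simplest -1199/1024
RRBBBRBRBRRRB: Left { -2 -3/2 -5/4 -19/16 -75/64 -1199/1024 }, Right { -599/512 -299/256 -149/128 -37/32 -9/8 -1 0 } -> simplest -2397/2048
RRBBBRBRBRRRBB: Left { -2 -3/2 -5/4 -19/16 -75/64 -1199/1024 -2397/2048 }, Right { -599/512 -299/256 -149/128 -37/32 -9/8 -1 0 } -> simplest -4793/4096
RRBBBRBRBRRRBBR: Left { -2 -3/2 -5/4 -19/16 -75/64 -1199/1024 -2397/2048 }, Right { -4793/4096 -599/512 -299/256 -149/128 -37/32 -9/8 -1 0 } -> simplest -9587/8192

-9587/8192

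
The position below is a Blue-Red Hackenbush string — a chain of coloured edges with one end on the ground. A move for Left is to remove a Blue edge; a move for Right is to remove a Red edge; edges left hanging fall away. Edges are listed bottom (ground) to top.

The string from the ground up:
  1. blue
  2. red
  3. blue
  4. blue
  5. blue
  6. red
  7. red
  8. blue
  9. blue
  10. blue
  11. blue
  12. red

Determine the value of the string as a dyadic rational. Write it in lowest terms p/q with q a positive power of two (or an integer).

1853/2048

Prefix values for blue red blue blue blue red red blue blue blue blue red via {L|R} + simplicity:
val(b) = { 0 |  } => 1
val(br) = { 0 | 1 } => 1/2
val(brb) = { 0; 1/2 | 1 } => 3/4
val(brbb) = { 0; 1/2; 3/4 | 1 } => 7/8
val(brbbb) = { 0; 1/2; 3/4; 7/8 | 1 } => 15/16
val(brbbbr) = { 0; 1/2; 3/4; 7/8 | 15/16; 1 } => 29/32
val(brbbbrr) = { 0; 1/2; 3/4; 7/8 | 29/32; 15/16; 1 } => 57/64
val(brbbbrrb) = { 0; 1/2; 3/4; 7/8; 57/64 | 29/32; 15/16; 1 } => 115/128
val(brbbbrrbb) = { 0; 1/2; 3/4; 7/8; 57/64; 115/128 | 29/32; 15/16; 1 } => 231/256
val(brbbbrrbbb) = { 0; 1/2; 3/4; 7/8; 57/64; 115/128; 231/256 | 29/32; 15/16; 1 } => 463/512
val(brbbbrrbbbb) = { 0; 1/2; 3/4; 7/8; 57/64; 115/128; 231/256; 463/512 | 29/32; 15/16; 1 } => 927/1024
val(brbbbrrbbbbr) = { 0; 1/2; 3/4; 7/8; 57/64; 115/128; 231/256; 463/512 | 927/1024; 29/32; 15/16; 1 } => 1853/2048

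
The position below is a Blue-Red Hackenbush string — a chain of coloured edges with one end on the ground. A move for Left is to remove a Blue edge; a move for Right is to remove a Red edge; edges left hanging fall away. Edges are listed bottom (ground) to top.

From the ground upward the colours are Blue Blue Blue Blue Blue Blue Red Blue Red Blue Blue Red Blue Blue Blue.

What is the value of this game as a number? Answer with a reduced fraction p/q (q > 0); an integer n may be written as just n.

2927/512

step 1: add Blue to get B; options L={ 0 } R={ none } → 1
step 2: add Blue to get BB; options L={ 0; 1 } R={ none } → 2
step 3: add Blue to get BBB; options L={ 0; 1; 2 } R={ none } → 3
step 4: add Blue to get BBBB; options L={ 0; 1; 2; 3 } R={ none } → 4
step 5: add Blue to get BBBBB; options L={ 0; 1; 2; 3; 4 } R={ none } → 5
step 6: add Blue to get BBBBBB; options L={ 0; 1; 2; 3; 4; 5 } R={ none } → 6
step 7: add Red to get BBBBBBR; options L={ 0; 1; 2; 3; 4; 5 } R={ 6 } → 11/2
step 8: add Blue to get BBBBBBRB; options L={ 0; 1; 2; 3; 4; 5; 11/2 } R={ 6 } → 23/4
step 9: add Red to get BBBBBBRBR; options L={ 0; 1; 2; 3; 4; 5; 11/2 } R={ 23/4; 6 } → 45/8
step 10: add Blue to get BBBBBBRBRB; options L={ 0; 1; 2; 3; 4; 5; 11/2; 45/8 } R={ 23/4; 6 } → 91/16
step 11: add Blue to get BBBBBBRBRBB; options L={ 0; 1; 2; 3; 4; 5; 11/2; 45/8; 91/16 } R={ 23/4; 6 } → 183/32
step 12: add Red to get BBBBBBRBRBBR; options L={ 0; 1; 2; 3; 4; 5; 11/2; 45/8; 91/16 } R={ 183/32; 23/4; 6 } → 365/64
step 13: add Blue to get BBBBBBRBRBBRB; options L={ 0; 1; 2; 3; 4; 5; 11/2; 45/8; 91/16; 365/64 } R={ 183/32; 23/4; 6 } → 731/128
step 14: add Blue to get BBBBBBRBRBBRBB; options L={ 0; 1; 2; 3; 4; 5; 11/2; 45/8; 91/16; 365/64; 731/128 } R={ 183/32; 23/4; 6 } → 1463/256
step 15: add Blue to get BBBBBBRBRBBRBBB; options L={ 0; 1; 2; 3; 4; 5; 11/2; 45/8; 91/16; 365/64; 731/128; 1463/256 } R={ 183/32; 23/4; 6 } → 2927/512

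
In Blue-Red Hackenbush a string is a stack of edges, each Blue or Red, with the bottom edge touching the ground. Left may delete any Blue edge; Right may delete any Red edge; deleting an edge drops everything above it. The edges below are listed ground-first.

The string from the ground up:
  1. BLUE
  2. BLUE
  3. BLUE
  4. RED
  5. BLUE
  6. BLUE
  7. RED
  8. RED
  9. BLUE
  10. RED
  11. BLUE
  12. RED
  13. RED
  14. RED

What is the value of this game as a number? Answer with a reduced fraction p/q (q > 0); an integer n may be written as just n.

5713/2048

edge 1 of 14 (BLUE): { 0 | (no moves) } gives 1
edge 2 of 14 (BLUE): { 0, 1 | (no moves) } gives 2
edge 3 of 14 (BLUE): { 0, 1, 2 | (no moves) } gives 3
edge 4 of 14 (RED): { 0, 1, 2 | 3 } gives 5/2
edge 5 of 14 (BLUE): { 0, 1, 2, 5/2 | 3 } gives 11/4
edge 6 of 14 (BLUE): { 0, 1, 2, 5/2, 11/4 | 3 } gives 23/8
edge 7 of 14 (RED): { 0, 1, 2, 5/2, 11/4 | 23/8, 3 } gives 45/16
edge 8 of 14 (RED): { 0, 1, 2, 5/2, 11/4 | 45/16, 23/8, 3 } gives 89/32
edge 9 of 14 (BLUE): { 0, 1, 2, 5/2, 11/4, 89/32 | 45/16, 23/8, 3 } gives 179/64
edge 10 of 14 (RED): { 0, 1, 2, 5/2, 11/4, 89/32 | 179/64, 45/16, 23/8, 3 } gives 357/128
edge 11 of 14 (BLUE): { 0, 1, 2, 5/2, 11/4, 89/32, 357/128 | 179/64, 45/16, 23/8, 3 } gives 715/256
edge 12 of 14 (RED): { 0, 1, 2, 5/2, 11/4, 89/32, 357/128 | 715/256, 179/64, 45/16, 23/8, 3 } gives 1429/512
edge 13 of 14 (RED): { 0, 1, 2, 5/2, 11/4, 89/32, 357/128 | 1429/512, 715/256, 179/64, 45/16, 23/8, 3 } gives 2857/1024
edge 14 of 14 (RED): { 0, 1, 2, 5/2, 11/4, 89/32, 357/128 | 2857/1024, 1429/512, 715/256, 179/64, 45/16, 23/8, 3 } gives 5713/2048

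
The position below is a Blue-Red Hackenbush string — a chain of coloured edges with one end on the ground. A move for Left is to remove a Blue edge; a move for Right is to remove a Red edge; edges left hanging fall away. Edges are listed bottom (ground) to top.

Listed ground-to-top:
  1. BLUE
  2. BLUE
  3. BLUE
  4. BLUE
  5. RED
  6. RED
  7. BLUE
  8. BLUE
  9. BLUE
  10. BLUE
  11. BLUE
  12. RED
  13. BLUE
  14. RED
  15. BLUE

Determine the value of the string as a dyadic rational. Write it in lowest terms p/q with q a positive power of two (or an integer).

g_1 [B]  L=[0]  R=[(no moves)]  = 1
g_2 [BB]  L=[0; 1]  R=[(no moves)]  = 2
g_3 [BBB]  L=[0; 1; 2]  R=[(no moves)]  = 3
g_4 [BBBB]  L=[0; 1; 2; 3]  R=[(no moves)]  = 4
g_5 [BBBBR]  L=[0; 1; 2; 3]  R=[4]  = 7/2
g_6 [BBBBRR]  L=[0; 1; 2; 3]  R=[7/2; 4]  = 13/4
g_7 [BBBBRRB]  L=[0; 1; 2; 3; 13/4]  R=[7/2; 4]  = 27/8
g_8 [BBBBRRBB]  L=[0; 1; 2; 3; 13/4; 27/8]  R=[7/2; 4]  = 55/16
g_9 [BBBBRRBBB]  L=[0; 1; 2; 3; 13/4; 27/8; 55/16]  R=[7/2; 4]  = 111/32
g_10 [BBBBRRBBBB]  L=[0; 1; 2; 3; 13/4; 27/8; 55/16; 111/32]  R=[7/2; 4]  = 223/64
g_11 [BBBBRRBBBBB]  L=[0; 1; 2; 3; 13/4; 27/8; 55/16; 111/32; 223/64]  R=[7/2; 4]  = 447/128
g_12 [BBBBRRBBBBBR]  L=[0; 1; 2; 3; 13/4; 27/8; 55/16; 111/32; 223/64]  R=[447/128; 7/2; 4]  = 893/256
g_13 [BBBBRRBBBBBRB]  L=[0; 1; 2; 3; 13/4; 27/8; 55/16; 111/32; 223/64; 893/256]  R=[447/128; 7/2; 4]  = 1787/512
g_14 [BBBBRRBBBBBRBR]  L=[0; 1; 2; 3; 13/4; 27/8; 55/16; 111/32; 223/64; 893/256]  R=[1787/512; 447/128; 7/2; 4]  = 3573/1024
g_15 [BBBBRRBBBBBRBRB]  L=[0; 1; 2; 3; 13/4; 27/8; 55/16; 111/32; 223/64; 893/256; 3573/1024]  R=[1787/512; 447/128; 7/2; 4]  = 7147/2048

7147/2048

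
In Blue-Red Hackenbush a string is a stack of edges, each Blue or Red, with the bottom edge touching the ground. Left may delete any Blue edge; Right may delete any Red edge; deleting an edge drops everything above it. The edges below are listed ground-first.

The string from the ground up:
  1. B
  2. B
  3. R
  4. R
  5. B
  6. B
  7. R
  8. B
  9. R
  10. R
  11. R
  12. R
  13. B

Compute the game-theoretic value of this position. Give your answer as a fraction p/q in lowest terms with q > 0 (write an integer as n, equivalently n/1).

Build g(s[:k]) for k = 1..13, string s = B B R R B B R B R R R R B.
step 1: add B to get B; options L={ 0 } R={ (no moves) } — 1
step 2: add B to get BB; options L={ 0,1 } R={ (no moves) } — 2
step 3: add R to get BBR; options L={ 0,1 } R={ 2 } — 3/2
step 4: add R to get BBRR; options L={ 0,1 } R={ 3/2,2 } — 5/4
step 5: add B to get BBRRB; options L={ 0,1,5/4 } R={ 3/2,2 } — 11/8
step 6: add B to get BBRRBB; options L={ 0,1,5/4,11/8 } R={ 3/2,2 } — 23/16
step 7: add R to get BBRRBBR; options L={ 0,1,5/4,11/8 } R={ 23/16,3/2,2 } — 45/32
step 8: add B to get BBRRBBRB; options L={ 0,1,5/4,11/8,45/32 } R={ 23/16,3/2,2 } — 91/64
step 9: add R to get BBRRBBRBR; options L={ 0,1,5/4,11/8,45/32 } R={ 91/64,23/16,3/2,2 } — 181/128
step 10: add R to get BBRRBBRBRR; options L={ 0,1,5/4,11/8,45/32 } R={ 181/128,91/64,23/16,3/2,2 } — 361/256
step 11: add R to get BBRRBBRBRRR; options L={ 0,1,5/4,11/8,45/32 } R={ 361/256,181/128,91/64,23/16,3/2,2 } — 721/512
step 12: add R to get BBRRBBRBRRRR; options L={ 0,1,5/4,11/8,45/32 } R={ 721/512,361/256,181/128,91/64,23/16,3/2,2 } — 1441/1024
step 13: add B to get BBRRBBRBRRRRB; options L={ 0,1,5/4,11/8,45/32,1441/1024 } R={ 721/512,361/256,181/128,91/64,23/16,3/2,2 } — 2883/2048

2883/2048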